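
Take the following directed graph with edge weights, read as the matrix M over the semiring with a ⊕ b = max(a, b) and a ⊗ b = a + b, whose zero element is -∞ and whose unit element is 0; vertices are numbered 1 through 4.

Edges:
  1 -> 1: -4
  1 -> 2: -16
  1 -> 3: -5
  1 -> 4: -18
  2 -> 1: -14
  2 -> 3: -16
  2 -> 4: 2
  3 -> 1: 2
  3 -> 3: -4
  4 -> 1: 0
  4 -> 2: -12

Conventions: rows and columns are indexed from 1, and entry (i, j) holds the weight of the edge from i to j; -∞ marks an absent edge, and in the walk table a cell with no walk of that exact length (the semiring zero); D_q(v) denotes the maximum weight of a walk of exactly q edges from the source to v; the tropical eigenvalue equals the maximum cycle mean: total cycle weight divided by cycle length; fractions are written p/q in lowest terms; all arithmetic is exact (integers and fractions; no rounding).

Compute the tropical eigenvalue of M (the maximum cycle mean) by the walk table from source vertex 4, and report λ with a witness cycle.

q=0: [-∞, -∞, -∞, 0]
q=1: [0, -12, -∞, -∞]
q=2: [-4, -16, -5, -10]
q=3: [-3, -20, -9, -14]
q=4: [-7, -19, -8, -18]
Optimal cycle mean attained by: cycle 1->3->1, total (-5) + 2, length 2.
Answer: λ = -3/2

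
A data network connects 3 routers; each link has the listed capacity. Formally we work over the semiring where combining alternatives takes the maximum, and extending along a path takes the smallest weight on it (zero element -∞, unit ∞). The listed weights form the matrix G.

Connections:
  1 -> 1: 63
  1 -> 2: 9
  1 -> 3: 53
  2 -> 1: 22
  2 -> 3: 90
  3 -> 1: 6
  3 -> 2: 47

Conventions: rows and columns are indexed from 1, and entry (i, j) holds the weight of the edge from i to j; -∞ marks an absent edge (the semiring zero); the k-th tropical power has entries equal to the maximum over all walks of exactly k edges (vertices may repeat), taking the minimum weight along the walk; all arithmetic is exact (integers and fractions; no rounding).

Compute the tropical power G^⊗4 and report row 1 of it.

G^⊗2:
  [63, 47, 53]
  [22, 47, 22]
  [22, 6, 47]
G^⊗3:
  [63, 47, 53]
  [22, 22, 47]
  [22, 47, 22]
G^⊗4:
  [63, 47, 53]
  [22, 47, 22]
  [22, 22, 47]
Answer: row 1 of G^⊗4 = [63, 47, 53]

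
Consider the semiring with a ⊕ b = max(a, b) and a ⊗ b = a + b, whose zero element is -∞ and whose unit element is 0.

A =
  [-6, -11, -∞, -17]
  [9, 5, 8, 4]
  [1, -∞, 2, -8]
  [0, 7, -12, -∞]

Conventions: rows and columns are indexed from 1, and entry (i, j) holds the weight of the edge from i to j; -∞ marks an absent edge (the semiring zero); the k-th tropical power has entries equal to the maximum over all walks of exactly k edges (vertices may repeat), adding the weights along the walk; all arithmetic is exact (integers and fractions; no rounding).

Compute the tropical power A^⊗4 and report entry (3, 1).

A^⊗2:
  [-2, -6, -3, -7]
  [14, 11, 13, 9]
  [3, -1, 4, -6]
  [16, 12, 15, 11]
A^⊗3:
  [3, 0, 2, -2]
  [20, 16, 19, 15]
  [8, 4, 7, 3]
  [21, 18, 20, 16]
A^⊗4:
  [9, 5, 8, 4]
  [25, 22, 24, 20]
  [13, 10, 12, 8]
  [27, 23, 26, 22]
Key observation: the optimum is the walk 3->4->2->2->1, with weight (-8) + 7 + 5 + 9 = 13.
Optimal value attained by: walk 3->4->2->2->1.
Answer: (A^⊗4)[3][1] = 13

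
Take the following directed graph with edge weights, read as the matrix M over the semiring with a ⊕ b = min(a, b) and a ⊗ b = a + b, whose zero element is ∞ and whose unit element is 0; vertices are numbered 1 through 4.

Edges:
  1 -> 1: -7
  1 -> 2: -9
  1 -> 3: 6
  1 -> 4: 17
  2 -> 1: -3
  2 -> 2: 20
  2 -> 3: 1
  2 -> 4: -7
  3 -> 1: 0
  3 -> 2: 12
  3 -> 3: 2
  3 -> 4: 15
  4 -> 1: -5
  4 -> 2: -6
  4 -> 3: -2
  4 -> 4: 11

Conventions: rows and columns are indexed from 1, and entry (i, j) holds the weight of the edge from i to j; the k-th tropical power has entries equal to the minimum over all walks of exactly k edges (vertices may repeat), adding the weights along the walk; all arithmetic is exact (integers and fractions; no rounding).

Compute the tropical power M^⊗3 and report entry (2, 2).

M^⊗2:
  [-14, -16, -8, -16]
  [-12, -13, -9, 4]
  [-7, -9, 4, 5]
  [-12, -14, -5, -13]
M^⊗3:
  [-21, -23, -18, -23]
  [-19, -21, -12, -20]
  [-14, -16, -8, -16]
  [-19, -21, -15, -21]
Key observation: the optimum is the walk 2->4->1->2, with weight (-7) + (-5) + (-9) = -21.
Optimal value attained by: walk 2->4->1->2.
Answer: (M^⊗3)[2][2] = -21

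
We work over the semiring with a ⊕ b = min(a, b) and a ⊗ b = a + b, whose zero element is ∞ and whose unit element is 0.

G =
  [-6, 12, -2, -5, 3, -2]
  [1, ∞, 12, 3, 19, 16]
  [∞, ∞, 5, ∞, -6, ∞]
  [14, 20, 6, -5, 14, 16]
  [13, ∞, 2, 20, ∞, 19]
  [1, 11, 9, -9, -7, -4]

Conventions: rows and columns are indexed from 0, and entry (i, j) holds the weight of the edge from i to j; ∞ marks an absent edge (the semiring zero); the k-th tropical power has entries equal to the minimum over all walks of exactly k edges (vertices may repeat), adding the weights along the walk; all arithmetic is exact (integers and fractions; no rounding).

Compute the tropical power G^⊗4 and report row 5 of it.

G^⊗2:
  [-12, 6, -8, -11, -9, -8]
  [-5, 13, -1, -4, 4, -1]
  [7, ∞, -4, 14, -1, 13]
  [8, 15, 1, -10, 0, 11]
  [7, 25, 7, 8, -4, 11]
  [-5, 7, -5, -14, -11, -8]
G^⊗3:
  [-18, 0, -14, -17, -15, -14]
  [-11, 7, -7, -10, -8, -7]
  [1, 19, 1, 2, -10, 5]
  [2, 10, -4, -15, -5, 6]
  [1, 19, -2, 2, 1, 5]
  [-11, 3, -9, -19, -15, -12]
G^⊗4:
  [-24, -6, -20, -23, -21, -20]
  [-17, 1, -13, -16, -14, -13]
  [-5, 13, -8, -4, -5, -1]
  [-4, 5, -9, -20, -10, 0]
  [-5, 13, -1, -4, -8, -1]
  [-17, -1, -13, -24, -19, -16]
Answer: row 5 of G^⊗4 = [-17, -1, -13, -24, -19, -16]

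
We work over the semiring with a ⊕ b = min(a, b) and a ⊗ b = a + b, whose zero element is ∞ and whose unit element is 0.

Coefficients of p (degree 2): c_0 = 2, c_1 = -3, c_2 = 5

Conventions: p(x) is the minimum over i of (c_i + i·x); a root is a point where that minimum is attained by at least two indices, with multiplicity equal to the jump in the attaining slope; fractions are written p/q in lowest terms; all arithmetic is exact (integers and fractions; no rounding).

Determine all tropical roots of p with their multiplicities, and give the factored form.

hull edge (i=0, c=2) to (i=1, c=-3): slope -5, span 1
hull edge (i=1, c=-3) to (i=2, c=5): slope 8, span 1
Factored form: p(x) = 5 ⊗ (x ⊕ (-8)) ⊗ (x ⊕ 5)
Answer: roots = -8 (mult 1), 5 (mult 1)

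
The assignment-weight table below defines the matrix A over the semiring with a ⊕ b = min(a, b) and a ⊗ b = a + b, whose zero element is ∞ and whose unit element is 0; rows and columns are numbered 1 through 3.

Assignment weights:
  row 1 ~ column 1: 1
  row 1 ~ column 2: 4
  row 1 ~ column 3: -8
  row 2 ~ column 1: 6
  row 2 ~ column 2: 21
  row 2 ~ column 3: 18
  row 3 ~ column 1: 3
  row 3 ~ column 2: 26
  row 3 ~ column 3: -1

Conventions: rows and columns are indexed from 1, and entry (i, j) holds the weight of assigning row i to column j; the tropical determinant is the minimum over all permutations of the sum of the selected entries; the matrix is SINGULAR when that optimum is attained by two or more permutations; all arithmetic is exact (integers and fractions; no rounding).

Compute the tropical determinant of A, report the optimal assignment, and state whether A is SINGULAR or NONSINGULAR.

σ = (1, 2, 3): 1 + 21 + (-1) = 21
σ = (1, 3, 2): 1 + 18 + 26 = 45
σ = (2, 1, 3): 4 + 6 + (-1) = 9
σ = (2, 3, 1): 4 + 18 + 3 = 25
σ = (3, 1, 2): (-8) + 6 + 26 = 24
σ = (3, 2, 1): (-8) + 21 + 3 = 16
Optimal value attained by: σ = (2, 1, 3).
Answer: det⊕(A) = 9; verdict: NONSINGULAR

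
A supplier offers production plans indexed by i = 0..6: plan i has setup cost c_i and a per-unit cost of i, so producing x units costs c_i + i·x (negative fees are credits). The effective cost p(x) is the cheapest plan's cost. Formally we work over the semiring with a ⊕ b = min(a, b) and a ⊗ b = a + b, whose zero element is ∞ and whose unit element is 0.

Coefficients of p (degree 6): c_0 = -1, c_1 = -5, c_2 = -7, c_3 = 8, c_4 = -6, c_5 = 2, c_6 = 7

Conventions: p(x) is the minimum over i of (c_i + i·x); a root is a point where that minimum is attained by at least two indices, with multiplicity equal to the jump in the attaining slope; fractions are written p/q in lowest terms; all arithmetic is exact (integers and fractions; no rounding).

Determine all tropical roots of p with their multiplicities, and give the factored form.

hull edge (i=0, c=-1) to (i=1, c=-5): slope -4, span 1
hull edge (i=1, c=-5) to (i=2, c=-7): slope -2, span 1
hull edge (i=2, c=-7) to (i=4, c=-6): slope 1/2, span 2
hull edge (i=4, c=-6) to (i=6, c=7): slope 13/2, span 2
Factored form: p(x) = 7 ⊗ (x ⊕ (-13/2)) ⊗ (x ⊕ (-13/2)) ⊗ (x ⊕ (-1/2)) ⊗ (x ⊕ (-1/2)) ⊗ (x ⊕ 2) ⊗ (x ⊕ 4)
Answer: roots = -13/2 (mult 2), -1/2 (mult 2), 2 (mult 1), 4 (mult 1)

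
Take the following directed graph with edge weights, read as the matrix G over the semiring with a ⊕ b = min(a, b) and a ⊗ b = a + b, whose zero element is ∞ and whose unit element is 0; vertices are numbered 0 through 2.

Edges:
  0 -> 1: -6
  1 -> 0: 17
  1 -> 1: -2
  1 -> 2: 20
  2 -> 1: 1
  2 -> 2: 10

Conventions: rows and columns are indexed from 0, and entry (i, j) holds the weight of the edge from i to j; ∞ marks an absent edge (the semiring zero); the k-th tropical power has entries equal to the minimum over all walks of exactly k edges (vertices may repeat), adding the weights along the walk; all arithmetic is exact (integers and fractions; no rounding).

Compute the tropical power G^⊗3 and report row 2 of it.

G^⊗2:
  [11, -8, 14]
  [15, -4, 18]
  [18, -1, 20]
G^⊗3:
  [9, -10, 12]
  [13, -6, 16]
  [16, -3, 19]
Answer: row 2 of G^⊗3 = [16, -3, 19]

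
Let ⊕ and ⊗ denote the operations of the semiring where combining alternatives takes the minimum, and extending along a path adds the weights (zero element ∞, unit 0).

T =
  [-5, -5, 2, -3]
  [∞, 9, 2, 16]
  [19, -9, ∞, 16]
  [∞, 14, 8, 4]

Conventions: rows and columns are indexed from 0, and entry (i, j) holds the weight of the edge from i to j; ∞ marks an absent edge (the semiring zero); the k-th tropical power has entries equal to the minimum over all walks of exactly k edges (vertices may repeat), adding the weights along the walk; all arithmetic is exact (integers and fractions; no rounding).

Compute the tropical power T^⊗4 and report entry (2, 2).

T^⊗2:
  [-10, -10, -3, -8]
  [21, -7, 11, 18]
  [14, 0, -7, 7]
  [27, -1, 12, 8]
T^⊗3:
  [-15, -15, -8, -13]
  [16, 2, -5, 9]
  [9, -16, 2, 9]
  [22, 3, 1, 12]
T^⊗4:
  [-20, -20, -13, -18]
  [11, -14, 4, 11]
  [4, -7, -14, 0]
  [17, -8, 5, 16]
Key observation: the optimum is the walk 2->1->2->1->2, with weight (-9) + 2 + (-9) + 2 = -14.
Optimal value attained by: walk 2->1->2->1->2.
Answer: (T^⊗4)[2][2] = -14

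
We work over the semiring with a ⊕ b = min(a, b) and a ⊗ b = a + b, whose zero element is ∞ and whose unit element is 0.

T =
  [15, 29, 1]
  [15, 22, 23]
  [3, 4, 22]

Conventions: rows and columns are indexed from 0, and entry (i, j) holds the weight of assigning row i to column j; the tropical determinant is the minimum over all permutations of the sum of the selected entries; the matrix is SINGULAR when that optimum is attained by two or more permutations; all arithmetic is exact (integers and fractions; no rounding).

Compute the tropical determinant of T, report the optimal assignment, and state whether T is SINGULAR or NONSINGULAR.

σ = (0, 1, 2): 15 + 22 + 22 = 59
σ = (0, 2, 1): 15 + 23 + 4 = 42
σ = (1, 0, 2): 29 + 15 + 22 = 66
σ = (1, 2, 0): 29 + 23 + 3 = 55
σ = (2, 0, 1): 1 + 15 + 4 = 20
σ = (2, 1, 0): 1 + 22 + 3 = 26
Optimal value attained by: σ = (2, 0, 1).
Answer: det⊕(T) = 20; verdict: NONSINGULAR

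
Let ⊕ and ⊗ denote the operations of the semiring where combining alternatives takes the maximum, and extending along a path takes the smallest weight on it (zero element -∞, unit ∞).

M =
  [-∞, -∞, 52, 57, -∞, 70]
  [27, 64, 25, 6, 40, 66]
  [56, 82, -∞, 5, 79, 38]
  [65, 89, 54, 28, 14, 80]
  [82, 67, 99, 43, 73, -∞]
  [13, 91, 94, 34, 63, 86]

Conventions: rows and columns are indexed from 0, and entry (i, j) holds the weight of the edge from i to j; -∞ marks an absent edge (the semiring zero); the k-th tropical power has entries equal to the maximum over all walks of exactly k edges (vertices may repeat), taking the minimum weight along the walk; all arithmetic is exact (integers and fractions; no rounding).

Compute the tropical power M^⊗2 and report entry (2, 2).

M^⊗2:
  [57, 70, 70, 34, 63, 70]
  [40, 66, 66, 40, 63, 66]
  [79, 67, 79, 56, 73, 66]
  [54, 80, 80, 57, 63, 80]
  [73, 82, 73, 57, 79, 70]
  [63, 86, 86, 43, 79, 86]
Key observation: the optimum is the walk 2->4->2, with weight 79 min 99 = 79.
Optimal value attained by: walk 2->4->2.
Answer: (M^⊗2)[2][2] = 79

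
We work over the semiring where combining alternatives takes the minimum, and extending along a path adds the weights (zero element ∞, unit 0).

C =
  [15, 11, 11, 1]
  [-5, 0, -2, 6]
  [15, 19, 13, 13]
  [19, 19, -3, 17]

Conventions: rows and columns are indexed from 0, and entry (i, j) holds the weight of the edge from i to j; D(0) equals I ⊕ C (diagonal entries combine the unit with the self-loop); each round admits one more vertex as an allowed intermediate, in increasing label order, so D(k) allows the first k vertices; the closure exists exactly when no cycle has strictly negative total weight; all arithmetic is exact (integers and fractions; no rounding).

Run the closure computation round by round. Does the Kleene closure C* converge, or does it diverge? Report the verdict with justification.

D(0):
  [0, 11, 11, 1]
  [-5, 0, -2, 6]
  [15, 19, 0, 13]
  [19, 19, -3, 0]
D(1):
  [0, 11, 11, 1]
  [-5, 0, -2, -4]
  [15, 19, 0, 13]
  [19, 19, -3, 0]
D(2):
  [0, 11, 9, 1]
  [-5, 0, -2, -4]
  [14, 19, 0, 13]
  [14, 19, -3, 0]
D(3):
  [0, 11, 9, 1]
  [-5, 0, -2, -4]
  [14, 19, 0, 13]
  [11, 16, -3, 0]
D(4):
  [0, 11, -2, 1]
  [-5, 0, -7, -4]
  [14, 19, 0, 13]
  [11, 16, -3, 0]
Key observation: every diagonal entry stays at the unit through all rounds, so no improving cycle exists.
Answer: CONVERGES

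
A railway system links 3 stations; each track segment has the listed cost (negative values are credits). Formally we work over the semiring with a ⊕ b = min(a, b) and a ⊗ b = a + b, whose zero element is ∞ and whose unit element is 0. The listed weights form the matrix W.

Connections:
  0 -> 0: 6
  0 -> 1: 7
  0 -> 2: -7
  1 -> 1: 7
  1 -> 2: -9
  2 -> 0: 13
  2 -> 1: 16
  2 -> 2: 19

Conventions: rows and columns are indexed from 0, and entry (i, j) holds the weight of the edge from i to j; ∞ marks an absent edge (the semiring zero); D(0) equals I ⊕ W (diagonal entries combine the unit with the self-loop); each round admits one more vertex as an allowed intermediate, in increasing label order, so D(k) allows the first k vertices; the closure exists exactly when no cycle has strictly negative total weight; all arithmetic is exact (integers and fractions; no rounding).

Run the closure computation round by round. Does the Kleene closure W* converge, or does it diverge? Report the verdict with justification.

D(0):
  [0, 7, -7]
  [∞, 0, -9]
  [13, 16, 0]
D(1):
  [0, 7, -7]
  [∞, 0, -9]
  [13, 16, 0]
D(2):
  [0, 7, -7]
  [∞, 0, -9]
  [13, 16, 0]
D(3):
  [0, 7, -7]
  [4, 0, -9]
  [13, 16, 0]
Key observation: every diagonal entry stays at the unit through all rounds, so no improving cycle exists.
Answer: CONVERGES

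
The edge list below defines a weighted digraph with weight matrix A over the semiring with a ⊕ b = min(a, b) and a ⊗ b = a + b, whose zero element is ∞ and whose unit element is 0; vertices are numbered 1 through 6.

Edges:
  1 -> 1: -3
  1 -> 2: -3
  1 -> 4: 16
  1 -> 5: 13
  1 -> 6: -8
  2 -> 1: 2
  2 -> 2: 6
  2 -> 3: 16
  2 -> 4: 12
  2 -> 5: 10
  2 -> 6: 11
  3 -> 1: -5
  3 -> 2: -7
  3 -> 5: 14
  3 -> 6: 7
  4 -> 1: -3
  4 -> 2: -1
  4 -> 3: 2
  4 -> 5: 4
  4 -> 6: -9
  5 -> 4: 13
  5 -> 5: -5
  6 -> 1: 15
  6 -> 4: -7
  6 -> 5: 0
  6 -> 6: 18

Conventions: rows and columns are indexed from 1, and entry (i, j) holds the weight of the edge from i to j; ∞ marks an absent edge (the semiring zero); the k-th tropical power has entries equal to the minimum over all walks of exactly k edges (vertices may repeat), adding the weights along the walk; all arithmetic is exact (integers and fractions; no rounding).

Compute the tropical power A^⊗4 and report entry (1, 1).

A^⊗2:
  [-6, -6, 13, -15, -8, -11]
  [-1, -1, 14, 4, 5, -6]
  [-8, -8, 9, 0, 3, -13]
  [-6, -6, 15, -16, -9, -11]
  [10, 12, 15, 8, -10, 4]
  [-10, -8, -5, 11, -5, -16]
A^⊗3:
  [-18, -16, -13, -18, -13, -24]
  [-4, -4, 6, -13, -6, -9]
  [-11, -11, 2, -20, -13, -16]
  [-19, -17, -14, -18, -14, -25]
  [5, 7, 10, -3, -15, -1]
  [-13, -13, 8, -23, -16, -18]
A^⊗4:
  [-21, -21, -16, -31, -24, -27]
  [-16, -14, -11, -16, -11, -22]
  [-23, -21, -18, -23, -18, -29]
  [-22, -22, -16, -32, -25, -27]
  [-6, -4, -1, -8, -20, -12]
  [-26, -24, -21, -25, -21, -32]
Key observation: the optimum is the walk 1->1->6->4->1, with weight (-3) + (-8) + (-7) + (-3) = -21.
Optimal value attained by: walk 1->1->6->4->1.
Answer: (A^⊗4)[1][1] = -21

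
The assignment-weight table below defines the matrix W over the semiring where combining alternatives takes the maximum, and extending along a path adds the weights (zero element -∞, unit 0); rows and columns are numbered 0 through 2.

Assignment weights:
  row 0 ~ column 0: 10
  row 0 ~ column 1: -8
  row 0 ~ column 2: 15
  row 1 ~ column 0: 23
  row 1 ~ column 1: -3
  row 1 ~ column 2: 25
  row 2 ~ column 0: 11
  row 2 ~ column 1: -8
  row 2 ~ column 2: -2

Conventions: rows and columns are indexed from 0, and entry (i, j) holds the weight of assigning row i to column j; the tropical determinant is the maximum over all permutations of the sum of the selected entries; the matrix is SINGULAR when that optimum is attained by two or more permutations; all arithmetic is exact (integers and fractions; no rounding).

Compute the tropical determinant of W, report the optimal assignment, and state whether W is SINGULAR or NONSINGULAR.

σ = (0, 1, 2): 10 + (-3) + (-2) = 5
σ = (0, 2, 1): 10 + 25 + (-8) = 27
σ = (1, 0, 2): (-8) + 23 + (-2) = 13
σ = (1, 2, 0): (-8) + 25 + 11 = 28
σ = (2, 0, 1): 15 + 23 + (-8) = 30
σ = (2, 1, 0): 15 + (-3) + 11 = 23
Optimal value attained by: σ = (2, 0, 1).
Answer: det⊕(W) = 30; verdict: NONSINGULAR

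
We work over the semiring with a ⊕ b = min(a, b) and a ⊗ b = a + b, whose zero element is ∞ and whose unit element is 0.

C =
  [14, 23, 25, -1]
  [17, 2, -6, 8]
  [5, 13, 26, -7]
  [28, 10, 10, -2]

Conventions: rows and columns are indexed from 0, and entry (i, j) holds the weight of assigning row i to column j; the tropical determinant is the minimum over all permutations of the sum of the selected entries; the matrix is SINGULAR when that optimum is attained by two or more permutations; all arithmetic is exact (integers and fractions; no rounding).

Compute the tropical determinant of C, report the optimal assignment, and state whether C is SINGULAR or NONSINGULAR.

σ = (0, 1, 2, 3): 14 + 2 + 26 + (-2) = 40
σ = (0, 1, 3, 2): 14 + 2 + (-7) + 10 = 19
σ = (0, 2, 1, 3): 14 + (-6) + 13 + (-2) = 19
σ = (0, 2, 3, 1): 14 + (-6) + (-7) + 10 = 11
σ = (0, 3, 1, 2): 14 + 8 + 13 + 10 = 45
σ = (0, 3, 2, 1): 14 + 8 + 26 + 10 = 58
σ = (1, 0, 2, 3): 23 + 17 + 26 + (-2) = 64
σ = (1, 0, 3, 2): 23 + 17 + (-7) + 10 = 43
σ = (1, 2, 0, 3): 23 + (-6) + 5 + (-2) = 20
σ = (1, 2, 3, 0): 23 + (-6) + (-7) + 28 = 38
σ = (1, 3, 0, 2): 23 + 8 + 5 + 10 = 46
σ = (1, 3, 2, 0): 23 + 8 + 26 + 28 = 85
σ = (2, 0, 1, 3): 25 + 17 + 13 + (-2) = 53
σ = (2, 0, 3, 1): 25 + 17 + (-7) + 10 = 45
σ = (2, 1, 0, 3): 25 + 2 + 5 + (-2) = 30
σ = (2, 1, 3, 0): 25 + 2 + (-7) + 28 = 48
σ = (2, 3, 0, 1): 25 + 8 + 5 + 10 = 48
σ = (2, 3, 1, 0): 25 + 8 + 13 + 28 = 74
σ = (3, 0, 1, 2): (-1) + 17 + 13 + 10 = 39
σ = (3, 0, 2, 1): (-1) + 17 + 26 + 10 = 52
σ = (3, 1, 0, 2): (-1) + 2 + 5 + 10 = 16
σ = (3, 1, 2, 0): (-1) + 2 + 26 + 28 = 55
σ = (3, 2, 0, 1): (-1) + (-6) + 5 + 10 = 8
σ = (3, 2, 1, 0): (-1) + (-6) + 13 + 28 = 34
Optimal value attained by: σ = (3, 2, 0, 1).
Answer: det⊕(C) = 8; verdict: NONSINGULAR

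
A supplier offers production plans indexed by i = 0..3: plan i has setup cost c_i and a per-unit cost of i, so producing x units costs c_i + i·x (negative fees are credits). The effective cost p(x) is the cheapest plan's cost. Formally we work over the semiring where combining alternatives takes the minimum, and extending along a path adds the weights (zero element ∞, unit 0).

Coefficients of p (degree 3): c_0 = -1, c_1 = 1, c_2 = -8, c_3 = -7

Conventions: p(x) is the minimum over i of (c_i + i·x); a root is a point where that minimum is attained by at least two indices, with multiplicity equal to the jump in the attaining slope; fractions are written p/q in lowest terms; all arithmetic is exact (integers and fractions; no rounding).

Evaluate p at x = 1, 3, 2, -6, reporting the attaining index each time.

p(1) = min(-1+0·1=-1, 1+1·1=2, -8+2·1=-6, -7+3·1=-4) = -6 (attained by i=2)
p(3) = min(-1+0·3=-1, 1+1·3=4, -8+2·3=-2, -7+3·3=2) = -2 (attained by i=2)
p(2) = min(-1+0·2=-1, 1+1·2=3, -8+2·2=-4, -7+3·2=-1) = -4 (attained by i=2)
p(-6) = min(-1+0·(-6)=-1, 1+1·(-6)=-5, -8+2·(-6)=-20, -7+3·(-6)=-25) = -25 (attained by i=3)
Answer: p(1) = -6; p(3) = -2; p(2) = -4; p(-6) = -25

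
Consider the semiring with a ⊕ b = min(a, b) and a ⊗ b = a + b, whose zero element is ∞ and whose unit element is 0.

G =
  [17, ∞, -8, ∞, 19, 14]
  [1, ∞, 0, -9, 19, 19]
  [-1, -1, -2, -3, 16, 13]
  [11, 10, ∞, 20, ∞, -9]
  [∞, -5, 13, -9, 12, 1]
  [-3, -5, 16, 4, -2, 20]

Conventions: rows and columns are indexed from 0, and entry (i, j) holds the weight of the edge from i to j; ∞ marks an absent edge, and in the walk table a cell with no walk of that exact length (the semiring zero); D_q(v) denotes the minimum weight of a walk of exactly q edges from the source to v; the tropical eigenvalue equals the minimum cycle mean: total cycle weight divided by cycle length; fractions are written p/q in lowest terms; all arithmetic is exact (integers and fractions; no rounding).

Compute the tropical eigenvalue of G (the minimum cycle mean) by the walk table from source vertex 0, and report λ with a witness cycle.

q=0: [0, ∞, ∞, ∞, ∞, ∞]
q=1: [17, ∞, -8, ∞, 19, 14]
q=2: [-9, -9, -10, -11, 8, 5]
q=3: [-11, -11, -17, -18, 3, -20]
q=4: [-23, -25, -19, -20, -22, -27]
q=5: [-30, -32, -31, -34, -29, -29]
q=6: [-32, -34, -38, -41, -31, -43]
Optimal cycle mean attained by: cycle 1->3->5->1, total (-9) + (-9) + (-5), length 3.
Answer: λ = -23/3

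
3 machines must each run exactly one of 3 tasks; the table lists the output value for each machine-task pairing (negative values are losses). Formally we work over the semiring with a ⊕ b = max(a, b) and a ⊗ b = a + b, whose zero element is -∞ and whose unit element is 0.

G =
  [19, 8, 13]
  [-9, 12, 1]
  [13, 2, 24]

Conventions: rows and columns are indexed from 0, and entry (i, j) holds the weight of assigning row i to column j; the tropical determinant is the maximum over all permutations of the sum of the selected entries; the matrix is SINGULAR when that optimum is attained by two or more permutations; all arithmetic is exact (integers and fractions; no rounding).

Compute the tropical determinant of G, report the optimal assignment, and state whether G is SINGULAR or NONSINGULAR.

σ = (0, 1, 2): 19 + 12 + 24 = 55
σ = (0, 2, 1): 19 + 1 + 2 = 22
σ = (1, 0, 2): 8 + (-9) + 24 = 23
σ = (1, 2, 0): 8 + 1 + 13 = 22
σ = (2, 0, 1): 13 + (-9) + 2 = 6
σ = (2, 1, 0): 13 + 12 + 13 = 38
Optimal value attained by: σ = (0, 1, 2).
Answer: det⊕(G) = 55; verdict: NONSINGULAR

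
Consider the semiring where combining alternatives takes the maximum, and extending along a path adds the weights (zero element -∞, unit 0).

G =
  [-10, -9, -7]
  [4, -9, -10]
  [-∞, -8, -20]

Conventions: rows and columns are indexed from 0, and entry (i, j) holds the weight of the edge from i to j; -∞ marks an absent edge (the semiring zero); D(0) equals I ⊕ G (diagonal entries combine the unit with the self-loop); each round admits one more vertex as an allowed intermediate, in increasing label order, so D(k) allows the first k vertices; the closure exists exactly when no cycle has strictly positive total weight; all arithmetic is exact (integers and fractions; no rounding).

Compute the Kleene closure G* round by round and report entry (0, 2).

D(0):
  [0, -9, -7]
  [4, 0, -10]
  [-∞, -8, 0]
D(1):
  [0, -9, -7]
  [4, 0, -3]
  [-∞, -8, 0]
D(2):
  [0, -9, -7]
  [4, 0, -3]
  [-4, -8, 0]
D(3):
  [0, -9, -7]
  [4, 0, -3]
  [-4, -8, 0]
Answer: G*[0][2] = -7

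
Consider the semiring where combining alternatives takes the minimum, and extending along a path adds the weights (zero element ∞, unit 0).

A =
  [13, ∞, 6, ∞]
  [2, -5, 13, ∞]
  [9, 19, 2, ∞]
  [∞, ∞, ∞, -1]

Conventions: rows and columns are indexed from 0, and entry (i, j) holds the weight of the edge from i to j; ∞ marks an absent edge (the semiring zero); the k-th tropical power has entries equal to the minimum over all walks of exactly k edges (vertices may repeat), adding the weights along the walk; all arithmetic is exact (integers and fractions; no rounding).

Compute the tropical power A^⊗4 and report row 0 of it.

A^⊗2:
  [15, 25, 8, ∞]
  [-3, -10, 8, ∞]
  [11, 14, 4, ∞]
  [∞, ∞, ∞, -2]
A^⊗3:
  [17, 20, 10, ∞]
  [-8, -15, 3, ∞]
  [13, 9, 6, ∞]
  [∞, ∞, ∞, -3]
A^⊗4:
  [19, 15, 12, ∞]
  [-13, -20, -2, ∞]
  [11, 4, 8, ∞]
  [∞, ∞, ∞, -4]
Answer: row 0 of A^⊗4 = [19, 15, 12, ∞]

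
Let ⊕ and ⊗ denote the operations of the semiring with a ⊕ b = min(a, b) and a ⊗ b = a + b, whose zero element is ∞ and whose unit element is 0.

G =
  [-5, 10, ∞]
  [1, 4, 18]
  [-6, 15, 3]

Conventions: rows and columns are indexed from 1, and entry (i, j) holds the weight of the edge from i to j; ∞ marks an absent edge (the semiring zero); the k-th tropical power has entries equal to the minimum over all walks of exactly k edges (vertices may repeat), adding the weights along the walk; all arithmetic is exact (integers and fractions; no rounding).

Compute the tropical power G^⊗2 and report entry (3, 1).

G^⊗2:
  [-10, 5, 28]
  [-4, 8, 21]
  [-11, 4, 6]
Key observation: the optimum is the walk 3->1->1, with weight (-6) + (-5) = -11.
Optimal value attained by: walk 3->1->1.
Answer: (G^⊗2)[3][1] = -11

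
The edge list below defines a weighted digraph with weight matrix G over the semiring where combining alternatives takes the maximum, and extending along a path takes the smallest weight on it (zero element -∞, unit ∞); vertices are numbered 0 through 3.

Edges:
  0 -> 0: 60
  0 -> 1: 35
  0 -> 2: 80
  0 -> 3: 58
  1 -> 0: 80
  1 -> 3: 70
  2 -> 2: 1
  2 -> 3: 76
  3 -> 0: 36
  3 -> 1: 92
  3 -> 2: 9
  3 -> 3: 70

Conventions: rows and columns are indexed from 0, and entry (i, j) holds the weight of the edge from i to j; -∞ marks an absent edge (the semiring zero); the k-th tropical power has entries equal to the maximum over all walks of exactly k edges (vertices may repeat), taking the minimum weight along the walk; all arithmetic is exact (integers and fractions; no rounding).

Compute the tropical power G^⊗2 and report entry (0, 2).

G^⊗2:
  [60, 58, 60, 76]
  [60, 70, 80, 70]
  [36, 76, 9, 70]
  [80, 70, 36, 70]
Key observation: the optimum is the walk 0->0->2, with weight 60 min 80 = 60.
Optimal value attained by: walk 0->0->2.
Answer: (G^⊗2)[0][2] = 60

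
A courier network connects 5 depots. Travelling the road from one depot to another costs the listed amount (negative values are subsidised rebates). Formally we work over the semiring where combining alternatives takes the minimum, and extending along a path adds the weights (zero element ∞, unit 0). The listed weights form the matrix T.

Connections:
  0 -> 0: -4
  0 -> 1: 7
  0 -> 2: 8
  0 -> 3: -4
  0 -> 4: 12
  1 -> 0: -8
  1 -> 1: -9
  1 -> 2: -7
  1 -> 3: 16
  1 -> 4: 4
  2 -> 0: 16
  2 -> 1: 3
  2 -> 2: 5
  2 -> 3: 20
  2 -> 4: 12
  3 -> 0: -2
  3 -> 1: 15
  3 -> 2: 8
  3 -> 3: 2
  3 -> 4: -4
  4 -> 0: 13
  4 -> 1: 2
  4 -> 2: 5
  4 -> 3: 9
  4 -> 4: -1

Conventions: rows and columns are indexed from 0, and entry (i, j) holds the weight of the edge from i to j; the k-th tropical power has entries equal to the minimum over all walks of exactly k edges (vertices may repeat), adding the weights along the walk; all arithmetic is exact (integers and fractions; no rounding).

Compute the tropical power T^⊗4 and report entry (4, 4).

T^⊗2:
  [-8, -2, 0, -8, -8]
  [-17, -18, -16, -12, -5]
  [-5, -6, -4, 12, 7]
  [-6, -2, 1, -6, -5]
  [-6, -7, -5, 8, -2]
T^⊗3:
  [-12, -11, -9, -12, -12]
  [-26, -27, -25, -21, -16]
  [-14, -15, -13, -9, -2]
  [-10, -11, -9, -10, -10]
  [-15, -16, -14, -10, -3]
T^⊗4:
  [-19, -20, -18, -16, -16]
  [-35, -36, -34, -30, -25]
  [-23, -24, -22, -18, -13]
  [-19, -20, -18, -14, -14]
  [-24, -25, -23, -19, -14]
Key observation: the optimum is the walk 4->1->0->3->4, with weight 2 + (-8) + (-4) + (-4) = -14.
Optimal value attained by: walk 4->1->0->3->4.
Answer: (T^⊗4)[4][4] = -14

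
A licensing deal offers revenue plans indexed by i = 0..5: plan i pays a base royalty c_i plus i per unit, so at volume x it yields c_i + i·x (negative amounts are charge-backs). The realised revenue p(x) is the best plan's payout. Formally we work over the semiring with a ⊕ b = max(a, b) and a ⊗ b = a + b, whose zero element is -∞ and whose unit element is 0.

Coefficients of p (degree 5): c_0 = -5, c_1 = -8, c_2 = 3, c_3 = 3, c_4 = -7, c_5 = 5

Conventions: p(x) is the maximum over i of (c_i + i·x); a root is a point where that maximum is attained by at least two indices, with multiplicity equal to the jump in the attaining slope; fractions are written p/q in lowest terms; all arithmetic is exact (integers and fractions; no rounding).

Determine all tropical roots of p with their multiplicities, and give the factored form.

hull edge (i=0, c=-5) to (i=2, c=3): slope 4, span 2
hull edge (i=2, c=3) to (i=5, c=5): slope 2/3, span 3
Factored form: p(x) = 5 ⊗ (x ⊕ (-4)) ⊗ (x ⊕ (-4)) ⊗ (x ⊕ (-2/3)) ⊗ (x ⊕ (-2/3)) ⊗ (x ⊕ (-2/3))
Answer: roots = -4 (mult 2), -2/3 (mult 3)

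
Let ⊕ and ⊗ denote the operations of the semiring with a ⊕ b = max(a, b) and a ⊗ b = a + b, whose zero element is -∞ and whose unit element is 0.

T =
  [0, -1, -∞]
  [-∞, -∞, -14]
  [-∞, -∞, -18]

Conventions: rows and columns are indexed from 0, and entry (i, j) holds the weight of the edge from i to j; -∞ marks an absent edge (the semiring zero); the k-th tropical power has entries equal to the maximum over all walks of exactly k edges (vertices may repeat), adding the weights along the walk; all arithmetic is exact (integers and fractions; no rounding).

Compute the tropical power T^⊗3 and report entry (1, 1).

T^⊗2:
  [0, -1, -15]
  [-∞, -∞, -32]
  [-∞, -∞, -36]
T^⊗3:
  [0, -1, -15]
  [-∞, -∞, -50]
  [-∞, -∞, -54]
Key observation: no walk of exactly 3 edges connects these vertices, so the entry is the semiring zero.
Answer: (T^⊗3)[1][1] = -∞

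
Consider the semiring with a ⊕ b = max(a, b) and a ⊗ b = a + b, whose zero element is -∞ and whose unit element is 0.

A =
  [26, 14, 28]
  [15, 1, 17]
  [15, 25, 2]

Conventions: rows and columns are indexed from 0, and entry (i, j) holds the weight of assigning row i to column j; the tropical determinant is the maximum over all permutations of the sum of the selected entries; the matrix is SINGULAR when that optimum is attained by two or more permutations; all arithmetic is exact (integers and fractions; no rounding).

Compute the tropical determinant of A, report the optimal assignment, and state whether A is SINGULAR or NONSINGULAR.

σ = (0, 1, 2): 26 + 1 + 2 = 29
σ = (0, 2, 1): 26 + 17 + 25 = 68
σ = (1, 0, 2): 14 + 15 + 2 = 31
σ = (1, 2, 0): 14 + 17 + 15 = 46
σ = (2, 0, 1): 28 + 15 + 25 = 68
σ = (2, 1, 0): 28 + 1 + 15 = 44
Optimal value attained by: σ = (0, 2, 1).
Answer: det⊕(A) = 68; verdict: SINGULAR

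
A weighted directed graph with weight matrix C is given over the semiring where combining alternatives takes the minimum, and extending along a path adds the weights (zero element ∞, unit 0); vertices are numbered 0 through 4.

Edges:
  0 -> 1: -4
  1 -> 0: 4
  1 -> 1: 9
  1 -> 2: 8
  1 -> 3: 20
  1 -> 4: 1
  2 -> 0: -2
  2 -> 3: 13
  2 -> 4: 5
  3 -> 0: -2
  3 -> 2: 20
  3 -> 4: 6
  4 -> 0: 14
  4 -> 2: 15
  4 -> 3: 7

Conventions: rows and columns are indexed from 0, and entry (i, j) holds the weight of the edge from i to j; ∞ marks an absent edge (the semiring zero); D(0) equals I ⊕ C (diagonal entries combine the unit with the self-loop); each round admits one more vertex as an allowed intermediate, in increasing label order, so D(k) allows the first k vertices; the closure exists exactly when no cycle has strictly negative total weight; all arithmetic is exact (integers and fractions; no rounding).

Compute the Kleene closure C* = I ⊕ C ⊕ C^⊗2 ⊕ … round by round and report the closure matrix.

D(0):
  [0, -4, ∞, ∞, ∞]
  [4, 0, 8, 20, 1]
  [-2, ∞, 0, 13, 5]
  [-2, ∞, 20, 0, 6]
  [14, ∞, 15, 7, 0]
D(1):
  [0, -4, ∞, ∞, ∞]
  [4, 0, 8, 20, 1]
  [-2, -6, 0, 13, 5]
  [-2, -6, 20, 0, 6]
  [14, 10, 15, 7, 0]
D(2):
  [0, -4, 4, 16, -3]
  [4, 0, 8, 20, 1]
  [-2, -6, 0, 13, -5]
  [-2, -6, 2, 0, -5]
  [14, 10, 15, 7, 0]
D(3):
  [0, -4, 4, 16, -3]
  [4, 0, 8, 20, 1]
  [-2, -6, 0, 13, -5]
  [-2, -6, 2, 0, -5]
  [13, 9, 15, 7, 0]
D(4):
  [0, -4, 4, 16, -3]
  [4, 0, 8, 20, 1]
  [-2, -6, 0, 13, -5]
  [-2, -6, 2, 0, -5]
  [5, 1, 9, 7, 0]
D(5):
  [0, -4, 4, 4, -3]
  [4, 0, 8, 8, 1]
  [-2, -6, 0, 2, -5]
  [-2, -6, 2, 0, -5]
  [5, 1, 9, 7, 0]
Answer: C* = [[0, -4, 4, 4, -3], [4, 0, 8, 8, 1], [-2, -6, 0, 2, -5], [-2, -6, 2, 0, -5], [5, 1, 9, 7, 0]]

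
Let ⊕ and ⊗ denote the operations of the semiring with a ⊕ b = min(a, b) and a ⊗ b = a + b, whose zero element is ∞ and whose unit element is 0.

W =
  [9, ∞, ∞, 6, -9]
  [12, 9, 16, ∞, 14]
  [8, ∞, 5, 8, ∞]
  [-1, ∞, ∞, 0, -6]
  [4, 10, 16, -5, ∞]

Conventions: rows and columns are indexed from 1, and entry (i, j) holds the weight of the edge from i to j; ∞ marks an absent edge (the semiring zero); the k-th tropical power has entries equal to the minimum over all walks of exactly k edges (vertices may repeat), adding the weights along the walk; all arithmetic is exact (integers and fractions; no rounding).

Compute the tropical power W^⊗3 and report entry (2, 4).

W^⊗2:
  [-5, 1, 7, -14, 0]
  [18, 18, 21, 9, 3]
  [7, ∞, 10, 8, -1]
  [-2, 4, 10, -11, -10]
  [-6, 19, 21, -5, -11]
W^⊗3:
  [-15, 10, 12, -14, -20]
  [7, 13, 19, -2, 3]
  [3, 9, 15, -6, -2]
  [-12, 0, 6, -15, -17]
  [-7, -1, 5, -16, -15]
Key observation: the optimum is the walk 2->1->5->4, with weight 12 + (-9) + (-5) = -2.
Optimal value attained by: walk 2->1->5->4.
Answer: (W^⊗3)[2][4] = -2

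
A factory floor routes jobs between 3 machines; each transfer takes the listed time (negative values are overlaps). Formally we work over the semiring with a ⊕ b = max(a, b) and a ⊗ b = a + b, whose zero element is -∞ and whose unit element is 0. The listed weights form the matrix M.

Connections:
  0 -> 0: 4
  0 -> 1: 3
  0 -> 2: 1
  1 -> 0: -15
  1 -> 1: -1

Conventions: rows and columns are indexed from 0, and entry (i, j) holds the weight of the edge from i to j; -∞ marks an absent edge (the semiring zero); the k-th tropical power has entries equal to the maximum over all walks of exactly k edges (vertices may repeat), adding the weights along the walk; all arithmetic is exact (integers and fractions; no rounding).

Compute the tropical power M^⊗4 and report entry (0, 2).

M^⊗2:
  [8, 7, 5]
  [-11, -2, -14]
  [-∞, -∞, -∞]
M^⊗3:
  [12, 11, 9]
  [-7, -3, -10]
  [-∞, -∞, -∞]
M^⊗4:
  [16, 15, 13]
  [-3, -4, -6]
  [-∞, -∞, -∞]
Key observation: the optimum is the walk 0->0->0->0->2, with weight 4 + 4 + 4 + 1 = 13.
Optimal value attained by: walk 0->0->0->0->2.
Answer: (M^⊗4)[0][2] = 13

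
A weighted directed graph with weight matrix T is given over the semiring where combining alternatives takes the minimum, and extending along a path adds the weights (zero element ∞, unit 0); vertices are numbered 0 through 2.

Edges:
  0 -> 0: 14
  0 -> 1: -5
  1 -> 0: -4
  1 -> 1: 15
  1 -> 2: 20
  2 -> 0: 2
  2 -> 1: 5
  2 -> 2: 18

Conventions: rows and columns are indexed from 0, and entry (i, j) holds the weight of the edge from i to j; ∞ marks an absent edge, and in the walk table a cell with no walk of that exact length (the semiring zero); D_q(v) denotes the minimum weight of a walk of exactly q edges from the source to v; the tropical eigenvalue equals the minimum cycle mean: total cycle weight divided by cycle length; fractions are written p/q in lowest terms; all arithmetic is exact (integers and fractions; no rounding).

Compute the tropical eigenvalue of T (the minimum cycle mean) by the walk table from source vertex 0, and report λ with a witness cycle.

q=0: [0, ∞, ∞]
q=1: [14, -5, ∞]
q=2: [-9, 9, 15]
q=3: [5, -14, 29]
Optimal cycle mean attained by: cycle 0->1->0, total (-5) + (-4), length 2.
Answer: λ = -9/2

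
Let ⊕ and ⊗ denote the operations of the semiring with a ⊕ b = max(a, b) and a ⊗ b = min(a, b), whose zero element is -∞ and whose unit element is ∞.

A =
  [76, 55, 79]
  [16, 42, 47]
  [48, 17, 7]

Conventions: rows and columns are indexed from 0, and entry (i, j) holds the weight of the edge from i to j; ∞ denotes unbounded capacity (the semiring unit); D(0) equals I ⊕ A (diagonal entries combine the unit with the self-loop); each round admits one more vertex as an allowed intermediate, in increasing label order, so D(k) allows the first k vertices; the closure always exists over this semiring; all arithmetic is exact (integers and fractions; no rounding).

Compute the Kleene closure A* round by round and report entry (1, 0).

D(0):
  [∞, 55, 79]
  [16, ∞, 47]
  [48, 17, ∞]
D(1):
  [∞, 55, 79]
  [16, ∞, 47]
  [48, 48, ∞]
D(2):
  [∞, 55, 79]
  [16, ∞, 47]
  [48, 48, ∞]
D(3):
  [∞, 55, 79]
  [47, ∞, 47]
  [48, 48, ∞]
Answer: A*[1][0] = 47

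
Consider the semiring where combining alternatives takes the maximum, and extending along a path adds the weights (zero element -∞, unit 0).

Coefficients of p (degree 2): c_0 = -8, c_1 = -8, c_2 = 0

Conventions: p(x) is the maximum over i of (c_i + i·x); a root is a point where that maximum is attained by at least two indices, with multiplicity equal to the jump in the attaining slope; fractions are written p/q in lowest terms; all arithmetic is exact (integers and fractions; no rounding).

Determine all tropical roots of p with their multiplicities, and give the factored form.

hull edge (i=0, c=-8) to (i=2, c=0): slope 4, span 2
Factored form: p(x) = 0 ⊗ (x ⊕ (-4)) ⊗ (x ⊕ (-4))
Answer: roots = -4 (mult 2)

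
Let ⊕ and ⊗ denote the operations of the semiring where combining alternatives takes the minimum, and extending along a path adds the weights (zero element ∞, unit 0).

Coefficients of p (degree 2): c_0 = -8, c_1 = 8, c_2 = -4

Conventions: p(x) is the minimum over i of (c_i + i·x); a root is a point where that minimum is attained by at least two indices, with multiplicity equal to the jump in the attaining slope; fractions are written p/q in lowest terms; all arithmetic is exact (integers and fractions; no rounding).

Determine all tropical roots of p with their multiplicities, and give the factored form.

hull edge (i=0, c=-8) to (i=2, c=-4): slope 2, span 2
Factored form: p(x) = -4 ⊗ (x ⊕ (-2)) ⊗ (x ⊕ (-2))
Answer: roots = -2 (mult 2)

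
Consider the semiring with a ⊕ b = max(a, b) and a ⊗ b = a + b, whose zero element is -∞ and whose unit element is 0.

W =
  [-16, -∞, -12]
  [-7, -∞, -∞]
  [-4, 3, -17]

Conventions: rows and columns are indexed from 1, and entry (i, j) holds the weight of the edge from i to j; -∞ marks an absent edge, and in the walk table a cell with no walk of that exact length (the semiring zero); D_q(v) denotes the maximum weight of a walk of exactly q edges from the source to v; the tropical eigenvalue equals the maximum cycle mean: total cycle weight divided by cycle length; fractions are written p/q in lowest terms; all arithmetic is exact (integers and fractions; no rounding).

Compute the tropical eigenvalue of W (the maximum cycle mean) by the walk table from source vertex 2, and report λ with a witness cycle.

q=0: [-∞, 0, -∞]
q=1: [-7, -∞, -∞]
q=2: [-23, -∞, -19]
q=3: [-23, -16, -35]
Optimal cycle mean attained by: cycle 1->3->2->1, total (-12) + 3 + (-7), length 3.
Answer: λ = -16/3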